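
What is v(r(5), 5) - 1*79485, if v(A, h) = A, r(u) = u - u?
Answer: -79485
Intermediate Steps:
r(u) = 0
v(r(5), 5) - 1*79485 = 0 - 1*79485 = 0 - 79485 = -79485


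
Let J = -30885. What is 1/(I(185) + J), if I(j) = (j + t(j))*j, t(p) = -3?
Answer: 1/2785 ≈ 0.00035907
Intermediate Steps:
I(j) = j*(-3 + j) (I(j) = (j - 3)*j = (-3 + j)*j = j*(-3 + j))
1/(I(185) + J) = 1/(185*(-3 + 185) - 30885) = 1/(185*182 - 30885) = 1/(33670 - 30885) = 1/2785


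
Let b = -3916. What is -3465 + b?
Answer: -7381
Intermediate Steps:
-3465 + b = -3465 - 3916 = -7381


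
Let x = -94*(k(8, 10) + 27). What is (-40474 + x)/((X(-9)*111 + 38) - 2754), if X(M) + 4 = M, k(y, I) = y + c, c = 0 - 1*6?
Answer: 43200/4159 ≈ 10.387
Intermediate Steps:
c = -6 (c = 0 - 6 = -6)
k(y, I) = -6 + y (k(y, I) = y - 6 = -6 + y)
X(M) = -4 + M
x = -2726 (x = -94*((-6 + 8) + 27) = -94*(2 + 27) = -94*29 = -2726)
(-40474 + x)/((X(-9)*111 + 38) - 2754) = (-40474 - 2726)/(((-4 - 9)*111 + 38) - 2754) = -43200/((-13*111 + 38) - 2754) = -43200/((-1443 + 38) - 2754) = -43200/(-1405 - 2754) = -43200/(-4159) = -43200*(-1/4159) = 43200/4159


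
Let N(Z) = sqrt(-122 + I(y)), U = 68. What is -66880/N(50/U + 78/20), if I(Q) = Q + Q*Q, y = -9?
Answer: 6688*I*sqrt(2) ≈ 9458.3*I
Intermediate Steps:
I(Q) = Q + Q**2
N(Z) = 5*I*sqrt(2) (N(Z) = sqrt(-122 - 9*(1 - 9)) = sqrt(-122 - 9*(-8)) = sqrt(-122 + 72) = sqrt(-50) = 5*I*sqrt(2))
-66880/N(50/U + 78/20) = -66880*(-I*sqrt(2)/10) = -(-6688)*I*sqrt(2) = 6688*I*sqrt(2)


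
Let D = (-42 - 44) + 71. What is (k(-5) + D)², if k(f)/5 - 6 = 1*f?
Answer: 100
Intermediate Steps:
k(f) = 30 + 5*f (k(f) = 30 + 5*(1*f) = 30 + 5*f)
D = -15 (D = -86 + 71 = -15)
(k(-5) + D)² = ((30 + 5*(-5)) - 15)² = ((30 - 25) - 15)² = (5 - 15)² = (-10)² = 100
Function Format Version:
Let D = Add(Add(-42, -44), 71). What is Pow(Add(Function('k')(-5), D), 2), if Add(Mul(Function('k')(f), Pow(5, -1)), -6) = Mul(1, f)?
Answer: 100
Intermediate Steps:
Function('k')(f) = Add(30, Mul(5, f)) (Function('k')(f) = Add(30, Mul(5, Mul(1, f))) = Add(30, Mul(5, f)))
D = -15 (D = Add(-86, 71) = -15)
Pow(Add(Function('k')(-5), D), 2) = Pow(Add(Add(30, Mul(5, -5)), -15), 2) = Pow(Add(Add(30, -25), -15), 2) = Pow(Add(5, -15), 2) = Pow(-10, 2) = 100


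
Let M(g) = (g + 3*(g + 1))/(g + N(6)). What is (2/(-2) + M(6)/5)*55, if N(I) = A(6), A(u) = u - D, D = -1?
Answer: -418/13 ≈ -32.154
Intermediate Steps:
A(u) = 1 + u (A(u) = u - 1*(-1) = u + 1 = 1 + u)
N(I) = 7 (N(I) = 1 + 6 = 7)
M(g) = (3 + 4*g)/(7 + g) (M(g) = (g + 3*(g + 1))/(g + 7) = (g + 3*(1 + g))/(7 + g) = (g + (3 + 3*g))/(7 + g) = (3 + 4*g)/(7 + g))
(2/(-2) + M(6)/5)*55 = (2/(-2) + ((3 + 4*6)/(7 + 6))/5)*55 = (2*(-1/2) + ((3 + 24)/13)*(1/5))*55 = (-1 + ((1/13)*27)*(1/5))*55 = (-1 + (27/13)*(1/5))*55 = (-1 + 27/65)*55 = -38/65*55 = -418/13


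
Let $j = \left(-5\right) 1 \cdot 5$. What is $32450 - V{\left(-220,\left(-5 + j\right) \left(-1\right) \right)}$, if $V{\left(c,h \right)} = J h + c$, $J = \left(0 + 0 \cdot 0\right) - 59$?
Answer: $34440$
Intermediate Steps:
$j = -25$ ($j = \left(-5\right) 5 = -25$)
$J = -59$ ($J = \left(0 + 0\right) - 59 = 0 - 59 = -59$)
$V{\left(c,h \right)} = c - 59 h$ ($V{\left(c,h \right)} = - 59 h + c = c - 59 h$)
$32450 - V{\left(-220,\left(-5 + j\right) \left(-1\right) \right)} = 32450 - \left(-220 - 59 \left(-5 - 25\right) \left(-1\right)\right) = 32450 - \left(-220 - 59 \left(\left(-30\right) \left(-1\right)\right)\right) = 32450 - \left(-220 - 1770\right) = 32450 - -1990 = 32450 + 1990 = 34440$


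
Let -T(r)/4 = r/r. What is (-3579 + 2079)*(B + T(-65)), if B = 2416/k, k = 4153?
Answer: 21294000/4153 ≈ 5127.4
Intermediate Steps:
T(r) = -4 (T(r) = -4*r/r = -4*1 = -4)
B = 2416/4153 ≈ 0.58175
(-3579 + 2079)*(B + T(-65)) = (-3579 + 2079)*(2416/4153 - 4) = -1500*(-14196/4153) = 21294000/4153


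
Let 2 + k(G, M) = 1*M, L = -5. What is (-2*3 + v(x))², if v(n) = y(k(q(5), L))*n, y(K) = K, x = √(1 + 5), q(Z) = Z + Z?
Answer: 330 + 84*√6 ≈ 535.76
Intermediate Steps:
q(Z) = 2*Z
x = √6 ≈ 2.4495
k(G, M) = -2 + M (k(G, M) = -2 + 1*M = -2 + M)
v(n) = -7*n (v(n) = (-2 - 5)*n = -7*n)
(-2*3 + v(x))² = (-2*3 - 7*√6)² = (-6 - 7*√6)²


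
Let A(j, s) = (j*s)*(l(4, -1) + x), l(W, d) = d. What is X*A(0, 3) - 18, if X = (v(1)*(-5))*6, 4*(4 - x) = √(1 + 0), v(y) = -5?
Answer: -18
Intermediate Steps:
x = 15/4 (x = 4 - √(1 + 0)/4 = 4 - √1/4 = 4 - ¼*1 = 4 - ¼ = 15/4 ≈ 3.7500)
A(j, s) = 11*j*s/4 (A(j, s) = (j*s)*(-1 + 15/4) = (j*s)*(11/4) = 11*j*s/4)
X = 150 (X = -5*(-5)*6 = 25*6 = 150)
X*A(0, 3) - 18 = 150*((11/4)*0*3) - 18 = 150*0 - 18 = 0 - 18 = -18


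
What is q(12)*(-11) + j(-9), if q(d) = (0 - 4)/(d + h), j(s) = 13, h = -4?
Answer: 37/2 ≈ 18.500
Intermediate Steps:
q(d) = -4/(-4 + d) (q(d) = (0 - 4)/(d - 4) = -4/(-4 + d))
q(12)*(-11) + j(-9) = -4/(-4 + 12)*(-11) + 13 = -4/8*(-11) + 13 = -4*1/8*(-11) + 13 = -1/2*(-11) + 13 = 11/2 + 13 = 37/2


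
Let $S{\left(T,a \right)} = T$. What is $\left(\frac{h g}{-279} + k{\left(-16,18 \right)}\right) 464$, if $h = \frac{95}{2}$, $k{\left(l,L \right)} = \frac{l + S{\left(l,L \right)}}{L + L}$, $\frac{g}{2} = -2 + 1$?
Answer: $- \frac{7888}{31} \approx -254.45$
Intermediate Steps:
$g = -2$ ($g = 2 \left(-2 + 1\right) = 2 \left(-1\right) = -2$)
$k{\left(l,L \right)} = \frac{l}{L}$ ($k{\left(l,L \right)} = \frac{l + l}{L + L} = \frac{2 l}{2 L} = 2 l \frac{1}{2 L} = \frac{l}{L}$)
$h = \frac{95}{2}$ ($h = 95 \cdot \frac{1}{2} = \frac{95}{2} \approx 47.5$)
$\left(\frac{h g}{-279} + k{\left(-16,18 \right)}\right) 464 = \left(\frac{\frac{95}{2} \left(-2\right)}{-279} - \frac{16}{18}\right) 464 = \left(\left(-95\right) \left(- \frac{1}{279}\right) - \frac{8}{9}\right) 464 = \left(\frac{95}{279} - \frac{8}{9}\right) 464 = \left(- \frac{17}{31}\right) 464 = - \frac{7888}{31}$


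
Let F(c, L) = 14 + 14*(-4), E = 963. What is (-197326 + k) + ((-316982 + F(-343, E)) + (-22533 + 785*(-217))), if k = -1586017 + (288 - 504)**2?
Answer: -2246589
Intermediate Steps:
k = -1539361 (k = -1586017 + (-216)**2 = -1586017 + 46656 = -1539361)
F(c, L) = -42 (F(c, L) = 14 - 56 = -42)
(-197326 + k) + ((-316982 + F(-343, E)) + (-22533 + 785*(-217))) = (-197326 - 1539361) + ((-316982 - 42) + (-22533 + 785*(-217))) = -1736687 + (-317024 + (-22533 - 170345)) = -1736687 + (-317024 - 192878) = -1736687 - 509902 = -2246589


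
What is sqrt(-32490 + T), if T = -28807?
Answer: I*sqrt(61297) ≈ 247.58*I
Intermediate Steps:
sqrt(-32490 + T) = sqrt(-32490 - 28807) = sqrt(-61297) = I*sqrt(61297)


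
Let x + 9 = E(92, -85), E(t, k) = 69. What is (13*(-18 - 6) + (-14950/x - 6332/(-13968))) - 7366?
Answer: -27680083/3492 ≈ -7926.7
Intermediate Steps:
x = 60 (x = -9 + 69 = 60)
(13*(-18 - 6) + (-14950/x - 6332/(-13968))) - 7366 = (13*(-18 - 6) + (-14950/60 - 6332/(-13968))) - 7366 = (13*(-24) + (-14950*1/60 - 6332*(-1/13968))) - 7366 = (-312 + (-1495/6 + 1583/3492)) - 7366 = (-312 - 868507/3492) - 7366 = -1958011/3492 - 7366 = -27680083/3492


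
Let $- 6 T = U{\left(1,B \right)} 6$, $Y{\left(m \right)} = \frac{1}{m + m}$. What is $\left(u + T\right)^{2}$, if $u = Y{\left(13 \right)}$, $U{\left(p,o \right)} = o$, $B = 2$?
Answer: $\frac{2601}{676} \approx 3.8476$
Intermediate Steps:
$Y{\left(m \right)} = \frac{1}{2 m}$
$u = \frac{1}{26}$ ($u = \frac{1}{2 \cdot 13} = \frac{1}{2} \cdot \frac{1}{13} = \frac{1}{26} \approx 0.038462$)
$T = -2$ ($T = - \frac{2 \cdot 6}{6} = \left(- \frac{1}{6}\right) 12 = -2$)
$\left(u + T\right)^{2} = \left(\frac{1}{26} - 2\right)^{2} = \left(- \frac{51}{26}\right)^{2} = \frac{2601}{676}$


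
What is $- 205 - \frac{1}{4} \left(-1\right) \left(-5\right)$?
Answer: $\frac{1025}{4} \approx 256.25$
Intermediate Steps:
$- 205 - \frac{1}{4} \left(-1\right) \left(-5\right) = - 205 \left(-1\right) \frac{1}{4} \left(-1\right) \left(-5\right) = - 205 \left(- \frac{1}{4}\right) \left(-1\right) \left(-5\right) = - 205 \cdot \frac{1}{4} \left(-5\right) = \left(-205\right) \left(- \frac{5}{4}\right) = \frac{1025}{4}$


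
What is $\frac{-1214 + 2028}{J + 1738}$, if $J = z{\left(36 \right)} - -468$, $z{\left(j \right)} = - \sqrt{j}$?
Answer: $\frac{37}{100} \approx 0.37$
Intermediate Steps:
$J = 462$ ($J = - \sqrt{36} - -468 = \left(-1\right) 6 + 468 = -6 + 468 = 462$)
$\frac{-1214 + 2028}{J + 1738} = \frac{-1214 + 2028}{462 + 1738} = \frac{814}{2200} = 814 \cdot \frac{1}{2200} = \frac{37}{100}$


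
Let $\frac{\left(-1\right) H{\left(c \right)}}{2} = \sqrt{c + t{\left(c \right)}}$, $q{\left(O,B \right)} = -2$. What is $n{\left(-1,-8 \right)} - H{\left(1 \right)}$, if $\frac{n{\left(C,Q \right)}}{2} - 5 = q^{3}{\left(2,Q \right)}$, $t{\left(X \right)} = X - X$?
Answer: $-4$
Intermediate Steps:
$t{\left(X \right)} = 0$
$H{\left(c \right)} = - 2 \sqrt{c}$ ($H{\left(c \right)} = - 2 \sqrt{c + 0} = - 2 \sqrt{c}$)
$n{\left(C,Q \right)} = -6$ ($n{\left(C,Q \right)} = 10 + 2 \left(-2\right)^{3} = 10 + 2 \left(-8\right) = 10 - 16 = -6$)
$n{\left(-1,-8 \right)} - H{\left(1 \right)} = -6 - - 2 \sqrt{1} = -6 - \left(-2\right) 1 = -6 - -2 = -6 + 2 = -4$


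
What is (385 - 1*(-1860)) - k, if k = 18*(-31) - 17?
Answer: 2820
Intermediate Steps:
k = -575 (k = -558 - 17 = -575)
(385 - 1*(-1860)) - k = (385 - 1*(-1860)) - 1*(-575) = (385 + 1860) + 575 = 2245 + 575 = 2820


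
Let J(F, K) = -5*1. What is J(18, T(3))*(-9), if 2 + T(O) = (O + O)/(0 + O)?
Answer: 45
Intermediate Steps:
T(O) = 0 (T(O) = -2 + (O + O)/(0 + O) = -2 + (2*O)/O = -2 + 2 = 0)
J(F, K) = -5
J(18, T(3))*(-9) = -5*(-9) = 45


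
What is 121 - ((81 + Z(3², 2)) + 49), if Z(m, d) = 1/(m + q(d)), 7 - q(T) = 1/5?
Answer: -716/79 ≈ -9.0633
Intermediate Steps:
q(T) = 34/5 (q(T) = 7 - 1/5 = 7 - 1*⅕ = 7 - ⅕ = 34/5)
Z(m, d) = 1/(34/5 + m) (Z(m, d) = 1/(m + 34/5) = 1/(34/5 + m))
121 - ((81 + Z(3², 2)) + 49) = 121 - ((81 + 5/(34 + 5*3²)) + 49) = 121 - ((81 + 5/(34 + 5*9)) + 49) = 121 - ((81 + 5/(34 + 45)) + 49) = 121 - ((81 + 5/79) + 49) = 121 - (6404/79 + 49) = 121 - 1*10275/79 = 121 - 10275/79 = -716/79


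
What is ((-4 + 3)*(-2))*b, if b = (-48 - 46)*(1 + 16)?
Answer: -3196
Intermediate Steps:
b = -1598 (b = -94*17 = -1598)
((-4 + 3)*(-2))*b = ((-4 + 3)*(-2))*(-1598) = -1*(-2)*(-1598) = 2*(-1598) = -3196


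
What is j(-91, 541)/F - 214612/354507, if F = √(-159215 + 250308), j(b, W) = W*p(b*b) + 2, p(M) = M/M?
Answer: -214612/354507 + 543*√91093/91093 ≈ 1.1937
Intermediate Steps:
p(M) = 1
j(b, W) = 2 + W (j(b, W) = W*1 + 2 = W + 2 = 2 + W)
F = √91093 ≈ 301.82
j(-91, 541)/F - 214612/354507 = (2 + 541)/(√91093) - 214612/354507 = 543*(√91093/91093) - 214612*1/354507 = 543*√91093/91093 - 214612/354507 = -214612/354507 + 543*√91093/91093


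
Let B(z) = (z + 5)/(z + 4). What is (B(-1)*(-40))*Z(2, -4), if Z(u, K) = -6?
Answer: 320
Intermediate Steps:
B(z) = (5 + z)/(4 + z)
(B(-1)*(-40))*Z(2, -4) = (((5 - 1)/(4 - 1))*(-40))*(-6) = ((4/3)*(-40))*(-6) = -160/3*(-6) = 320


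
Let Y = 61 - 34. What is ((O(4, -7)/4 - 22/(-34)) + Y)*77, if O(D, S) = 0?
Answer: 36190/17 ≈ 2128.8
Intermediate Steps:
Y = 27
((O(4, -7)/4 - 22/(-34)) + Y)*77 = ((0/4 - 22/(-34)) + 27)*77 = ((0*(¼) - 22*(-1/34)) + 27)*77 = ((0 + 11/17) + 27)*77 = (11/17 + 27)*77 = (470/17)*77 = 36190/17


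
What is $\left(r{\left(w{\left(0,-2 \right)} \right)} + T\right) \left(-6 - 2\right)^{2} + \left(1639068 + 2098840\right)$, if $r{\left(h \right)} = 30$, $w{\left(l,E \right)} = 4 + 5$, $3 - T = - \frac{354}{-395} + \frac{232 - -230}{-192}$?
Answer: $\frac{1477346074}{395} \approx 3.7401 \cdot 10^{6}$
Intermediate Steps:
$T = \frac{57007}{12640}$ ($T = 3 - \left(- \frac{354}{-395} + \frac{232 - -230}{-192}\right) = 3 - \left(\left(-354\right) \left(- \frac{1}{395}\right) + \left(232 + 230\right) \left(- \frac{1}{192}\right)\right) = 3 - \left(\frac{354}{395} + 462 \left(- \frac{1}{192}\right)\right) = 3 - \left(\frac{354}{395} - \frac{77}{32}\right) = 3 - - \frac{19087}{12640} = 3 + \frac{19087}{12640} = \frac{57007}{12640} \approx 4.51$)
$w{\left(l,E \right)} = 9$
$\left(r{\left(w{\left(0,-2 \right)} \right)} + T\right) \left(-6 - 2\right)^{2} + \left(1639068 + 2098840\right) = \left(30 + \frac{57007}{12640}\right) \left(-6 - 2\right)^{2} + \left(1639068 + 2098840\right) = \frac{436207 \left(-8\right)^{2}}{12640} + 3737908 = \frac{436207}{12640} \cdot 64 + 3737908 = \frac{872414}{395} + 3737908 = \frac{1477346074}{395}$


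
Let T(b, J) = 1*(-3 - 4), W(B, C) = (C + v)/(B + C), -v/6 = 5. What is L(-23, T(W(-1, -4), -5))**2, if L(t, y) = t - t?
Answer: 0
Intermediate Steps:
v = -30 (v = -6*5 = -30)
W(B, C) = (-30 + C)/(B + C) (W(B, C) = (C - 30)/(B + C) = (-30 + C)/(B + C))
T(b, J) = -7 (T(b, J) = 1*(-7) = -7)
L(t, y) = 0
L(-23, T(W(-1, -4), -5))**2 = 0**2 = 0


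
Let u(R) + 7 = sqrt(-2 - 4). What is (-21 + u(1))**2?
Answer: (28 - I*sqrt(6))**2 ≈ 778.0 - 137.17*I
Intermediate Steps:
u(R) = -7 + I*sqrt(6) (u(R) = -7 + sqrt(-2 - 4) = -7 + sqrt(-6) = -7 + I*sqrt(6))
(-21 + u(1))**2 = (-21 + (-7 + I*sqrt(6)))**2 = (-28 + I*sqrt(6))**2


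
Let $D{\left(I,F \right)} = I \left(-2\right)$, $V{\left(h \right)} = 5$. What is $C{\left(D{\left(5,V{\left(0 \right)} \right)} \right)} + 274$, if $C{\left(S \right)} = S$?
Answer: $264$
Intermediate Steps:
$D{\left(I,F \right)} = - 2 I$
$C{\left(D{\left(5,V{\left(0 \right)} \right)} \right)} + 274 = \left(-2\right) 5 + 274 = -10 + 274 = 264$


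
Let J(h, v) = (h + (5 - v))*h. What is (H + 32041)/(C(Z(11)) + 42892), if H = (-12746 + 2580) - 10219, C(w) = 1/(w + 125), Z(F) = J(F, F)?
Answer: 2098080/7720561 ≈ 0.27175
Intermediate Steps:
J(h, v) = h*(5 + h - v) (J(h, v) = (5 + h - v)*h = h*(5 + h - v))
Z(F) = 5*F (Z(F) = F*(5 + F - F) = F*5 = 5*F)
C(w) = 1/(125 + w)
H = -20385 (H = -10166 - 10219 = -20385)
(H + 32041)/(C(Z(11)) + 42892) = (-20385 + 32041)/(1/(125 + 5*11) + 42892) = 11656/(1/(125 + 55) + 42892) = 11656/(1/180 + 42892) = 11656/(7720561/180) = 11656*(180/7720561) = 2098080/7720561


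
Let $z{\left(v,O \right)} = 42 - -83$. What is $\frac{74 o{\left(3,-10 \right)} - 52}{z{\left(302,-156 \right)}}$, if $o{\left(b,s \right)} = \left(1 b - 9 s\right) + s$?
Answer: $\frac{1218}{25} \approx 48.72$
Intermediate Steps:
$z{\left(v,O \right)} = 125$ ($z{\left(v,O \right)} = 42 + 83 = 125$)
$o{\left(b,s \right)} = b - 8 s$ ($o{\left(b,s \right)} = \left(b - 9 s\right) + s = b - 8 s$)
$\frac{74 o{\left(3,-10 \right)} - 52}{z{\left(302,-156 \right)}} = \frac{74 \left(3 - -80\right) - 52}{125} = \left(74 \left(3 + 80\right) - 52\right) \frac{1}{125} = \left(74 \cdot 83 - 52\right) \frac{1}{125} = \left(6142 - 52\right) \frac{1}{125} = 6090 \cdot \frac{1}{125} = \frac{1218}{25}$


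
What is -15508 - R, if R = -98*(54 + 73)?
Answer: -3062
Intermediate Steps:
R = -12446 (R = -98*127 = -12446)
-15508 - R = -15508 - 1*(-12446) = -15508 + 12446 = -3062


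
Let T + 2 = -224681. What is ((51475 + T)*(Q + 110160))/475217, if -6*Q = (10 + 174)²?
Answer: -18103238272/475217 ≈ -38095.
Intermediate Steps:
Q = -16928/3 (Q = -(10 + 174)²/6 = -⅙*184² = -⅙*33856 = -16928/3 ≈ -5642.7)
T = -224683 (T = -2 - 224681 = -224683)
((51475 + T)*(Q + 110160))/475217 = ((51475 - 224683)*(-16928/3 + 110160))/475217 = -173208*313552/3*(1/475217) = -18103238272*1/475217 = -18103238272/475217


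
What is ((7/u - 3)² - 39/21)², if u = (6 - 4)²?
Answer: 1089/12544 ≈ 0.086814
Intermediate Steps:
u = 4 (u = 2² = 4)
((7/u - 3)² - 39/21)² = ((7/4 - 3)² - 39/21)² = ((7*(¼) - 3)² - 39*1/21)² = ((7/4 - 3)² - 13/7)² = ((-5/4)² - 13/7)² = (25/16 - 13/7)² = (-33/112)² = 1089/12544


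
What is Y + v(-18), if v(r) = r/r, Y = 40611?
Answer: 40612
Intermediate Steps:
v(r) = 1
Y + v(-18) = 40611 + 1 = 40612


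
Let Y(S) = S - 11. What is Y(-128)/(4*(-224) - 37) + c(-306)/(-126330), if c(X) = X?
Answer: 2974228/19644315 ≈ 0.15140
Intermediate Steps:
Y(S) = -11 + S
Y(-128)/(4*(-224) - 37) + c(-306)/(-126330) = (-11 - 128)/(4*(-224) - 37) - 306/(-126330) = -139/(-896 - 37) - 306*(-1/126330) = -139/(-933) + 51/21055 = -139*(-1/933) + 51/21055 = 139/933 + 51/21055 = 2974228/19644315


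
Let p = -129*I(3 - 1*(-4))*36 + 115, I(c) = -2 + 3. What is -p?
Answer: 4529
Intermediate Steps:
I(c) = 1
p = -4529 (p = -129*36 + 115 = -4644 + 115 = -4529)
-p = -1*(-4529) = 4529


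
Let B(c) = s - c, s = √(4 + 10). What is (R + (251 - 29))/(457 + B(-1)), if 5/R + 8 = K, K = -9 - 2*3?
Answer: 1168129/2412125 - 5101*√14/4824250 ≈ 0.48032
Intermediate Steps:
K = -15 (K = -9 - 6 = -15)
s = √14 ≈ 3.7417
R = -5/23 (R = 5/(-8 - 15) = 5/(-23) = 5*(-1/23) = -5/23 ≈ -0.21739)
B(c) = √14 - c
(R + (251 - 29))/(457 + B(-1)) = (-5/23 + (251 - 29))/(457 + (√14 - 1*(-1))) = (-5/23 + 222)/(457 + (√14 + 1)) = 5101/(23*(457 + (1 + √14))) = 5101/(23*(458 + √14))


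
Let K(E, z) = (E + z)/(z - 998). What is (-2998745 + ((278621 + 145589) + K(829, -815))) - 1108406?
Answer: -953881721/259 ≈ -3.6829e+6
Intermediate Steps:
K(E, z) = (E + z)/(-998 + z)
(-2998745 + ((278621 + 145589) + K(829, -815))) - 1108406 = (-2998745 + ((278621 + 145589) + (829 - 815)/(-998 - 815))) - 1108406 = (-2998745 + (424210 + 14/(-1813))) - 1108406 = (-2998745 + (424210 - 1/1813*14)) - 1108406 = (-2998745 + (424210 - 2/259)) - 1108406 = (-2998745 + 109870388/259) - 1108406 = -666804567/259 - 1108406 = -953881721/259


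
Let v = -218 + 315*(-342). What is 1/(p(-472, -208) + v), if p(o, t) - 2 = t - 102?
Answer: -1/108256 ≈ -9.2374e-6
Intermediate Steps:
p(o, t) = -100 + t (p(o, t) = 2 + (t - 102) = 2 + (-102 + t) = -100 + t)
v = -107948 (v = -218 - 107730 = -107948)
1/(p(-472, -208) + v) = 1/((-100 - 208) - 107948) = 1/(-308 - 107948) = 1/(-108256) = -1/108256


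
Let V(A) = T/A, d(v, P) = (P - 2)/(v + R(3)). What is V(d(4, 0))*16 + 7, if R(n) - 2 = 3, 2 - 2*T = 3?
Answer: 43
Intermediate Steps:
T = -½ (T = 1 - ½*3 = 1 - 3/2 = -½ ≈ -0.50000)
R(n) = 5 (R(n) = 2 + 3 = 5)
d(v, P) = (-2 + P)/(5 + v) (d(v, P) = (P - 2)/(v + 5) = (-2 + P)/(5 + v))
V(A) = -1/(2*A)
V(d(4, 0))*16 + 7 = -(5 + 4)/(-2 + 0)/2*16 + 7 = -1/(2*(-2/9))*16 + 7 = -½*(-9/2)*16 + 7 = (9/4)*16 + 7 = 36 + 7 = 43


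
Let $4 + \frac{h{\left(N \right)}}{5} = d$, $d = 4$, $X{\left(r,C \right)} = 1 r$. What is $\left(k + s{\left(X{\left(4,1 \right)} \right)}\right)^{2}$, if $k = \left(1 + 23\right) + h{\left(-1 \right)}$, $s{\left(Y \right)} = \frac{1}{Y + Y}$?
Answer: $\frac{37249}{64} \approx 582.02$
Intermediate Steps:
$X{\left(r,C \right)} = r$
$s{\left(Y \right)} = \frac{1}{2 Y}$
$h{\left(N \right)} = 0$ ($h{\left(N \right)} = -20 + 5 \cdot 4 = -20 + 20 = 0$)
$k = 24$ ($k = \left(1 + 23\right) + 0 = 24 + 0 = 24$)
$\left(k + s{\left(X{\left(4,1 \right)} \right)}\right)^{2} = \left(24 + \frac{1}{2 \cdot 4}\right)^{2} = \left(24 + \frac{1}{2} \cdot \frac{1}{4}\right)^{2} = \left(24 + \frac{1}{8}\right)^{2} = \left(\frac{193}{8}\right)^{2} = \frac{37249}{64}$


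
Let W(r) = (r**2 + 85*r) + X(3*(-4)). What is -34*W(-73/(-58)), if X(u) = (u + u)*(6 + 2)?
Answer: 4771373/1682 ≈ 2836.7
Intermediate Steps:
X(u) = 16*u (X(u) = (2*u)*8 = 16*u)
W(r) = -192 + r**2 + 85*r (W(r) = (r**2 + 85*r) + 16*(3*(-4)) = (r**2 + 85*r) + 16*(-12) = (r**2 + 85*r) - 192 = -192 + r**2 + 85*r)
-34*W(-73/(-58)) = -34*(-192 + (-73/(-58))**2 + 85*(-73/(-58))) = -34*(-192 + (-73*(-1/58))**2 + 85*(-73*(-1/58))) = -34*(-192 + (73/58)**2 + 85*(73/58)) = -34*(-192 + 5329/3364 + 6205/58) = -34*(-280669/3364) = 4771373/1682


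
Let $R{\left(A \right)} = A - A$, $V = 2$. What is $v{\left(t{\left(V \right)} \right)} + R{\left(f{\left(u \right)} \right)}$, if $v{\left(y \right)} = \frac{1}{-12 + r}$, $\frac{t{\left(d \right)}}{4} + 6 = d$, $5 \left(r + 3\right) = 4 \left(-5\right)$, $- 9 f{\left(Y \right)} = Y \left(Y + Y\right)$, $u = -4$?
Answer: $- \frac{1}{19} \approx -0.052632$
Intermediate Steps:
$f{\left(Y \right)} = - \frac{2 Y^{2}}{9}$ ($f{\left(Y \right)} = - \frac{Y \left(Y + Y\right)}{9} = - \frac{Y 2 Y}{9} = - \frac{2 Y^{2}}{9}$)
$r = -7$ ($r = -3 + \frac{4 \left(-5\right)}{5} = -3 + \frac{1}{5} \left(-20\right) = -3 - 4 = -7$)
$R{\left(A \right)} = 0$
$t{\left(d \right)} = -24 + 4 d$
$v{\left(y \right)} = - \frac{1}{19}$ ($v{\left(y \right)} = \frac{1}{-12 - 7} = \frac{1}{-19} = - \frac{1}{19}$)
$v{\left(t{\left(V \right)} \right)} + R{\left(f{\left(u \right)} \right)} = - \frac{1}{19} + 0 = - \frac{1}{19}$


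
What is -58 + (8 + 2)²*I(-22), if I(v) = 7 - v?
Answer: 2842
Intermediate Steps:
-58 + (8 + 2)²*I(-22) = -58 + (8 + 2)²*(7 - 1*(-22)) = -58 + 10²*(7 + 22) = -58 + 100*29 = -58 + 2900 = 2842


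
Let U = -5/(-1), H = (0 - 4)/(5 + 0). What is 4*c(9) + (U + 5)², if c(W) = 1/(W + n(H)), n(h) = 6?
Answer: 1504/15 ≈ 100.27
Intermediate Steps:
H = -⅘ (H = -4/5 = -4*⅕ = -⅘ ≈ -0.80000)
c(W) = 1/(6 + W) (c(W) = 1/(W + 6) = 1/(6 + W))
U = 5 (U = -5*(-1) = 5)
4*c(9) + (U + 5)² = 4/(6 + 9) + (5 + 5)² = 4/15 + 10² = 4*(1/15) + 100 = 4/15 + 100 = 1504/15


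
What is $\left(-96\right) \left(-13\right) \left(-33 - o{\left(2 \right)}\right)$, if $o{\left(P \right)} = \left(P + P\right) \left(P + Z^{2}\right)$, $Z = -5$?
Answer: $-175968$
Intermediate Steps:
$o{\left(P \right)} = 2 P \left(25 + P\right)$ ($o{\left(P \right)} = \left(P + P\right) \left(P + \left(-5\right)^{2}\right) = 2 P \left(P + 25\right) = 2 P \left(25 + P\right)$)
$\left(-96\right) \left(-13\right) \left(-33 - o{\left(2 \right)}\right) = \left(-96\right) \left(-13\right) \left(-33 - 2 \cdot 2 \left(25 + 2\right)\right) = 1248 \left(-33 - 2 \cdot 2 \cdot 27\right) = 1248 \left(-33 - 108\right) = 1248 \left(-141\right) = -175968$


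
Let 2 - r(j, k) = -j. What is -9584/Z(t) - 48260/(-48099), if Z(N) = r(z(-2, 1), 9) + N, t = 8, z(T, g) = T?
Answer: -57574342/48099 ≈ -1197.0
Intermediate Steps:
r(j, k) = 2 + j (r(j, k) = 2 - (-1)*j = 2 + j)
Z(N) = N (Z(N) = (2 - 2) + N = 0 + N = N)
-9584/Z(t) - 48260/(-48099) = -9584/8 - 48260/(-48099) = -9584*⅛ - 48260*(-1/48099) = -1198 + 48260/48099 = -57574342/48099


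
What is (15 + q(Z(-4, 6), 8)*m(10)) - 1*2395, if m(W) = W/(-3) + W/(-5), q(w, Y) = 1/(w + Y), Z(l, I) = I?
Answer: -49988/21 ≈ -2380.4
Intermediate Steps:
q(w, Y) = 1/(Y + w)
m(W) = -8*W/15 (m(W) = W*(-⅓) + W*(-⅕) = -W/3 - W/5 = -8*W/15)
(15 + q(Z(-4, 6), 8)*m(10)) - 1*2395 = (15 + (-8/15*10)/(8 + 6)) - 1*2395 = (15 - 16/3/14) - 2395 = (15 + (1/14)*(-16/3)) - 2395 = (15 - 8/21) - 2395 = 307/21 - 2395 = -49988/21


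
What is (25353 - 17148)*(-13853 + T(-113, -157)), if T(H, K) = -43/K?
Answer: -17844873990/157 ≈ -1.1366e+8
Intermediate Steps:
(25353 - 17148)*(-13853 + T(-113, -157)) = (25353 - 17148)*(-13853 - 43/(-157)) = 8205*(-13853 - 43*(-1/157)) = 8205*(-13853 + 43/157) = 8205*(-2174878/157) = -17844873990/157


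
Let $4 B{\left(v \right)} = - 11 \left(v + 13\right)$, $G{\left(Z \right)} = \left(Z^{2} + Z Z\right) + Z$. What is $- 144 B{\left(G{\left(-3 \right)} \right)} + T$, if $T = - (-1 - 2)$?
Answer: $11091$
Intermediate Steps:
$G{\left(Z \right)} = Z + 2 Z^{2}$ ($G{\left(Z \right)} = \left(Z^{2} + Z^{2}\right) + Z = 2 Z^{2} + Z = Z + 2 Z^{2}$)
$B{\left(v \right)} = - \frac{143}{4} - \frac{11 v}{4}$ ($B{\left(v \right)} = \frac{\left(-11\right) \left(v + 13\right)}{4} = \frac{\left(-11\right) \left(13 + v\right)}{4} = \frac{-143 - 11 v}{4} = - \frac{143}{4} - \frac{11 v}{4}$)
$T = 3$ ($T = \left(-1\right) \left(-3\right) = 3$)
$- 144 B{\left(G{\left(-3 \right)} \right)} + T = - 144 \left(- \frac{143}{4} - \frac{11 \left(- 3 \left(1 + 2 \left(-3\right)\right)\right)}{4}\right) + 3 = - 144 \left(- \frac{143}{4} - \frac{11 \left(- 3 \left(1 - 6\right)\right)}{4}\right) + 3 = - 144 \left(- \frac{143}{4} - \frac{11 \left(\left(-3\right) \left(-5\right)\right)}{4}\right) + 3 = - 144 \left(- \frac{143}{4} - \frac{165}{4}\right) + 3 = \left(-144\right) \left(-77\right) + 3 = 11088 + 3 = 11091$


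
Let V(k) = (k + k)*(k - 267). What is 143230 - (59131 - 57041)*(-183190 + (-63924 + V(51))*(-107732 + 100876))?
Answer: -1231283951910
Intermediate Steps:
V(k) = 2*k*(-267 + k) (V(k) = (2*k)*(-267 + k) = 2*k*(-267 + k))
143230 - (59131 - 57041)*(-183190 + (-63924 + V(51))*(-107732 + 100876)) = 143230 - (59131 - 57041)*(-183190 + (-63924 + 2*51*(-267 + 51))*(-107732 + 100876)) = 143230 - 2090*(-183190 + (-63924 + 2*51*(-216))*(-6856)) = 143230 - 2090*(-183190 + (-63924 - 22032)*(-6856)) = 143230 - 2090*(-183190 - 85956*(-6856)) = 143230 - 2090*(-183190 + 589314336) = 143230 - 2090*589131146 = 143230 - 1*1231284095140 = 143230 - 1231284095140 = -1231283951910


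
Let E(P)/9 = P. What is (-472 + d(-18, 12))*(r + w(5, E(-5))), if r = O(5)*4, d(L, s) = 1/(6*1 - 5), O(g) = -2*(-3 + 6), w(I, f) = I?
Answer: 8949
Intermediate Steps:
E(P) = 9*P
O(g) = -6 (O(g) = -2*3 = -6)
d(L, s) = 1 (d(L, s) = 1/(6 - 5) = 1/1 = 1)
r = -24 (r = -6*4 = -24)
(-472 + d(-18, 12))*(r + w(5, E(-5))) = (-472 + 1)*(-24 + 5) = -471*(-19) = 8949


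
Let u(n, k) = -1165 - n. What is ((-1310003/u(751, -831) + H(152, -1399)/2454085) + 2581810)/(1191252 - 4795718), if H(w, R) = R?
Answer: -12142954823448371/16948295947956760 ≈ -0.71647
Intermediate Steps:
((-1310003/u(751, -831) + H(152, -1399)/2454085) + 2581810)/(1191252 - 4795718) = ((-1310003/(-1165 - 1*751) - 1399/2454085) + 2581810)/(1191252 - 4795718) = ((-1310003/(-1165 - 751) - 1399*1/2454085) + 2581810)/(-3604466) = ((-1310003/(-1916) - 1399/2454085) + 2581810)*(-1/3604466) = ((-1310003*(-1/1916) - 1399/2454085) + 2581810)*(-1/3604466) = ((1310003/1916 - 1399/2454085) + 2581810)*(-1/3604466) = (3214856031771/4702026860 + 2581810)*(-1/3604466) = (12142954823448371/4702026860)*(-1/3604466) = -12142954823448371/16948295947956760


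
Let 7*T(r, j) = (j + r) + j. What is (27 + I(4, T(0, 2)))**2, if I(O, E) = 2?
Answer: 841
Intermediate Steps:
T(r, j) = r/7 + 2*j/7 (T(r, j) = ((j + r) + j)/7 = (r + 2*j)/7 = r/7 + 2*j/7)
(27 + I(4, T(0, 2)))**2 = (27 + 2)**2 = 29**2 = 841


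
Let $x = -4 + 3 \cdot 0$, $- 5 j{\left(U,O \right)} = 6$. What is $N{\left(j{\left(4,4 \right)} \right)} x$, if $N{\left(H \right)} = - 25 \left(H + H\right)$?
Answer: $-240$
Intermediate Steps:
$j{\left(U,O \right)} = - \frac{6}{5}$ ($j{\left(U,O \right)} = \left(- \frac{1}{5}\right) 6 = - \frac{6}{5}$)
$N{\left(H \right)} = - 50 H$ ($N{\left(H \right)} = - 25 \cdot 2 H = - 50 H$)
$x = -4$ ($x = -4 + 0 = -4$)
$N{\left(j{\left(4,4 \right)} \right)} x = \left(-50\right) \left(- \frac{6}{5}\right) \left(-4\right) = 60 \left(-4\right) = -240$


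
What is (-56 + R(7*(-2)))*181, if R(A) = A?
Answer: -12670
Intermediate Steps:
(-56 + R(7*(-2)))*181 = (-56 + 7*(-2))*181 = (-56 - 14)*181 = -70*181 = -12670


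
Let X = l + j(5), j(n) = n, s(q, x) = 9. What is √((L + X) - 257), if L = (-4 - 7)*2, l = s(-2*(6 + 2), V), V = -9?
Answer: I*√265 ≈ 16.279*I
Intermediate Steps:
l = 9
X = 14 (X = 9 + 5 = 14)
L = -22 (L = -11*2 = -22)
√((L + X) - 257) = √((-22 + 14) - 257) = √(-8 - 257) = √(-265) = I*√265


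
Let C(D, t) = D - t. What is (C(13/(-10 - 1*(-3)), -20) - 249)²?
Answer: 2611456/49 ≈ 53295.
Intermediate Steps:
(C(13/(-10 - 1*(-3)), -20) - 249)² = ((13/(-10 - 1*(-3)) - 1*(-20)) - 249)² = ((13/(-10 + 3) + 20) - 249)² = ((13/(-7) + 20) - 249)² = ((13*(-⅐) + 20) - 249)² = ((-13/7 + 20) - 249)² = (127/7 - 249)² = (-1616/7)² = 2611456/49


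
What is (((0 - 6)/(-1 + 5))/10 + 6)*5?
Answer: 117/4 ≈ 29.250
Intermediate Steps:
(((0 - 6)/(-1 + 5))/10 + 6)*5 = (-6/4*(⅒) + 6)*5 = (-6*¼*(⅒) + 6)*5 = (-3/2*⅒ + 6)*5 = (-3/20 + 6)*5 = (117/20)*5 = 117/4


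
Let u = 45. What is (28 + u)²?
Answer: 5329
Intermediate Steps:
(28 + u)² = (28 + 45)² = 73² = 5329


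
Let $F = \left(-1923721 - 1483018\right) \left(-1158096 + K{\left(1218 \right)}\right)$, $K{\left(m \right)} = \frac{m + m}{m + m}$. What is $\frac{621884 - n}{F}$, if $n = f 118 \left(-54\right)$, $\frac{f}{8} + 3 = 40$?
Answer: $\frac{2507996}{3945327402205} \approx 6.3569 \cdot 10^{-7}$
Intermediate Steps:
$f = 296$ ($f = -24 + 8 \cdot 40 = -24 + 320 = 296$)
$K{\left(m \right)} = 1$ ($K{\left(m \right)} = \frac{2 m}{2 m} = 2 m \frac{1}{2 m} = 1$)
$n = -1886112$ ($n = 296 \cdot 118 \left(-54\right) = 34928 \left(-54\right) = -1886112$)
$F = 3945327402205$ ($F = \left(-1923721 - 1483018\right) \left(-1158096 + 1\right) = \left(-3406739\right) \left(-1158095\right) = 3945327402205$)
$\frac{621884 - n}{F} = \frac{621884 - -1886112}{3945327402205} = \left(621884 + 1886112\right) \frac{1}{3945327402205} = 2507996 \cdot \frac{1}{3945327402205} = \frac{2507996}{3945327402205}$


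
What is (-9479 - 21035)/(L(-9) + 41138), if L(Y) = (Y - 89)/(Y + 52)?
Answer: -656051/884418 ≈ -0.74179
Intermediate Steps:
L(Y) = (-89 + Y)/(52 + Y)
(-9479 - 21035)/(L(-9) + 41138) = (-9479 - 21035)/((-89 - 9)/(52 - 9) + 41138) = -30514/(-98/43 + 41138) = -30514/1768836/43 = -30514*43/1768836 = -656051/884418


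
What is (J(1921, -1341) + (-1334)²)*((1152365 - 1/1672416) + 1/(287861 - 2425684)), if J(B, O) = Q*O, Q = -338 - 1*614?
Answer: 165680956105577984187253/47043807768 ≈ 3.5218e+12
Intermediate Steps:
Q = -952 (Q = -338 - 614 = -952)
J(B, O) = -952*O
(J(1921, -1341) + (-1334)²)*((1152365 - 1/1672416) + 1/(287861 - 2425684)) = (-952*(-1341) + (-1334)²)*((1152365 - 1/1672416) + 1/(287861 - 2425684)) = (1276632 + 1779556)*((1152365 - 1*1/1672416) + 1/(-2137823)) = 3056188*((1152365 - 1/1672416) - 1/2137823) = 3056188*(1927233663839/1672416 - 1/2137823) = 3056188*(4120084452927610081/3575329390368) = 165680956105577984187253/47043807768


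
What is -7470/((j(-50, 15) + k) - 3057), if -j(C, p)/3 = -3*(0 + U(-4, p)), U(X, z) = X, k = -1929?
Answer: 415/279 ≈ 1.4875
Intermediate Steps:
j(C, p) = -36 (j(C, p) = -(-9)*(0 - 4) = -(-9)*(-4) = -3*12 = -36)
-7470/((j(-50, 15) + k) - 3057) = -7470/((-36 - 1929) - 3057) = -7470/(-1965 - 3057) = -7470/(-5022) = -7470*(-1/5022) = 415/279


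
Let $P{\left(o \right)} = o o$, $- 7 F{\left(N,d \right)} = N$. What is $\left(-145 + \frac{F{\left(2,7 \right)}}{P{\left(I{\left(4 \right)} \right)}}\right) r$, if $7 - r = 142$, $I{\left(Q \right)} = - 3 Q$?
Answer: $\frac{1096215}{56} \approx 19575.0$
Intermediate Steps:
$F{\left(N,d \right)} = - \frac{N}{7}$
$r = -135$ ($r = 7 - 142 = -135$)
$P{\left(o \right)} = o^{2}$
$\left(-145 + \frac{F{\left(2,7 \right)}}{P{\left(I{\left(4 \right)} \right)}}\right) r = \left(-145 + \frac{\left(- \frac{1}{7}\right) 2}{\left(\left(-3\right) 4\right)^{2}}\right) \left(-135\right) = \left(-145 - \frac{2}{7 \left(-12\right)^{2}}\right) \left(-135\right) = \left(-145 - \frac{2}{7 \cdot 144}\right) \left(-135\right) = \left(-145 - \frac{1}{504}\right) \left(-135\right) = \left(- \frac{73081}{504}\right) \left(-135\right) = \frac{1096215}{56}$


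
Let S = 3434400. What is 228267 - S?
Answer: -3206133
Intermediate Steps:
228267 - S = 228267 - 1*3434400 = 228267 - 3434400 = -3206133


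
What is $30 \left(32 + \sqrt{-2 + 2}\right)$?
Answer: $960$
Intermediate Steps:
$30 \left(32 + \sqrt{-2 + 2}\right) = 30 \left(32 + \sqrt{0}\right) = 30 \left(32 + 0\right) = 30 \cdot 32 = 960$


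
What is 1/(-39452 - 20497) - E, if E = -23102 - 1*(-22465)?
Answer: 38187512/59949 ≈ 637.00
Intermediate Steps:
E = -637 (E = -23102 + 22465 = -637)
1/(-39452 - 20497) - E = 1/(-39452 - 20497) - 1*(-637) = 1/(-59949) + 637 = -1/59949 + 637 = 38187512/59949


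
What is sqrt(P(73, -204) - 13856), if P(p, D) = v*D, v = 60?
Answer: 4*I*sqrt(1631) ≈ 161.54*I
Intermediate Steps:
P(p, D) = 60*D
sqrt(P(73, -204) - 13856) = sqrt(60*(-204) - 13856) = sqrt(-12240 - 13856) = sqrt(-26096) = 4*I*sqrt(1631)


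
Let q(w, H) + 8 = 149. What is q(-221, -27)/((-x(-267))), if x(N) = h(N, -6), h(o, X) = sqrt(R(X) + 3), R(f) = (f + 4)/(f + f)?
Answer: -141*sqrt(114)/19 ≈ -79.235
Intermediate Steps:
R(f) = (4 + f)/(2*f) (R(f) = (4 + f)/((2*f)) = (4 + f)*(1/(2*f)) = (4 + f)/(2*f))
q(w, H) = 141 (q(w, H) = -8 + 149 = 141)
h(o, X) = sqrt(3 + (4 + X)/(2*X)) (h(o, X) = sqrt((4 + X)/(2*X) + 3) = sqrt(3 + (4 + X)/(2*X)))
x(N) = sqrt(114)/6 (x(N) = sqrt(14 + 8/(-6))/2 = sqrt(14 + 8*(-1/6))/2 = sqrt(14 - 4/3)/2 = sqrt(38/3)/2 = (sqrt(114)/3)/2 = sqrt(114)/6)
q(-221, -27)/((-x(-267))) = 141/((-sqrt(114)/6)) = 141*(-sqrt(114)/19) = -141*sqrt(114)/19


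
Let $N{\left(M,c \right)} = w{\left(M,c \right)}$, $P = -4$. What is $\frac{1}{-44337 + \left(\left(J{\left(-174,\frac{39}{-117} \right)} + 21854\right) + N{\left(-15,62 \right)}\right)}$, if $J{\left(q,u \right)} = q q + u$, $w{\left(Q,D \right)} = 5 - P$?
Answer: $\frac{3}{23405} \approx 0.00012818$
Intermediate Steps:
$w{\left(Q,D \right)} = 9$ ($w{\left(Q,D \right)} = 5 - -4 = 5 + 4 = 9$)
$J{\left(q,u \right)} = u + q^{2}$ ($J{\left(q,u \right)} = q^{2} + u = u + q^{2}$)
$N{\left(M,c \right)} = 9$
$\frac{1}{-44337 + \left(\left(J{\left(-174,\frac{39}{-117} \right)} + 21854\right) + N{\left(-15,62 \right)}\right)} = \frac{1}{-44337 + \left(\left(\left(\frac{39}{-117} + \left(-174\right)^{2}\right) + 21854\right) + 9\right)} = \frac{1}{-44337 + \left(\left(\left(39 \left(- \frac{1}{117}\right) + 30276\right) + 21854\right) + 9\right)} = \frac{1}{-44337 + \left(\left(\left(- \frac{1}{3} + 30276\right) + 21854\right) + 9\right)} = \frac{1}{-44337 + \left(\left(\frac{90827}{3} + 21854\right) + 9\right)} = \frac{1}{-44337 + \left(\frac{156389}{3} + 9\right)} = \frac{1}{-44337 + \frac{156416}{3}} = \frac{1}{\frac{23405}{3}} = \frac{3}{23405}$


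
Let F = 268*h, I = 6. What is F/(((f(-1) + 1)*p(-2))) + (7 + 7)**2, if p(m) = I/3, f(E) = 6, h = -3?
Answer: 970/7 ≈ 138.57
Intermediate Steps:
p(m) = 2 (p(m) = 6/3 = 6*(1/3) = 2)
F = -804 (F = 268*(-3) = -804)
F/(((f(-1) + 1)*p(-2))) + (7 + 7)**2 = -804/((6 + 1)*2) + (7 + 7)**2 = -804/(7*2) + 14**2 = -804/14 + 196 = (1/14)*(-804) + 196 = -402/7 + 196 = 970/7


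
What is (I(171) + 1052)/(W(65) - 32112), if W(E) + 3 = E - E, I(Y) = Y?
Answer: -1223/32115 ≈ -0.038082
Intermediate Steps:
W(E) = -3 (W(E) = -3 + (E - E) = -3 + 0 = -3)
(I(171) + 1052)/(W(65) - 32112) = (171 + 1052)/(-3 - 32112) = 1223/(-32115) = 1223*(-1/32115) = -1223/32115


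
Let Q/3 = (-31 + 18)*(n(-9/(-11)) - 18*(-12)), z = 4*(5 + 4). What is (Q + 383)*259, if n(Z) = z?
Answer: -2446255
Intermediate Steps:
z = 36 (z = 4*9 = 36)
n(Z) = 36
Q = -9828 (Q = 3*((-31 + 18)*(36 - 18*(-12))) = 3*(-13*(36 + 216)) = 3*(-13*252) = 3*(-3276) = -9828)
(Q + 383)*259 = (-9828 + 383)*259 = -9445*259 = -2446255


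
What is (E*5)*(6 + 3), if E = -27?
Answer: -1215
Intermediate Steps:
(E*5)*(6 + 3) = (-27*5)*(6 + 3) = -135*9 = -1215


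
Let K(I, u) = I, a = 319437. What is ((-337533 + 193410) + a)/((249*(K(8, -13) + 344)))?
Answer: 29219/14608 ≈ 2.0002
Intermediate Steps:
((-337533 + 193410) + a)/((249*(K(8, -13) + 344))) = ((-337533 + 193410) + 319437)/((249*(8 + 344))) = (-144123 + 319437)/((249*352)) = 175314/87648 = 175314*(1/87648) = 29219/14608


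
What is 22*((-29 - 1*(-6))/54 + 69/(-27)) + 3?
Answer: -1690/27 ≈ -62.593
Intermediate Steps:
22*((-29 - 1*(-6))/54 + 69/(-27)) + 3 = 22*((-29 + 6)*(1/54) + 69*(-1/27)) + 3 = 22*(-23*1/54 - 23/9) + 3 = 22*(-23/54 - 23/9) + 3 = 22*(-161/54) + 3 = -1771/27 + 3 = -1690/27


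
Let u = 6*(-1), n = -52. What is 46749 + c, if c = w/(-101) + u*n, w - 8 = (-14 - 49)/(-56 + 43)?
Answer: 61790926/1313 ≈ 47061.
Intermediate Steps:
u = -6
w = 167/13 (w = 8 + (-14 - 49)/(-56 + 43) = 8 - 63/(-13) = 8 - 63*(-1/13) = 8 + 63/13 = 167/13 ≈ 12.846)
c = 409489/1313 (c = (167/13)/(-101) - 6*(-52) = (167/13)*(-1/101) + 312 = -167/1313 + 312 = 409489/1313 ≈ 311.87)
46749 + c = 46749 + 409489/1313 = 61790926/1313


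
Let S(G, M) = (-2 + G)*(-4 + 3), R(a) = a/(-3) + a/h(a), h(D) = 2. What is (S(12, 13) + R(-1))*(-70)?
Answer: 2135/3 ≈ 711.67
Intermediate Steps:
R(a) = a/6 (R(a) = a/(-3) + a/2 = a*(-⅓) + a*(½) = -a/3 + a/2 = a/6)
S(G, M) = 2 - G (S(G, M) = (-2 + G)*(-1) = 2 - G)
(S(12, 13) + R(-1))*(-70) = ((2 - 1*12) + (⅙)*(-1))*(-70) = ((2 - 12) - ⅙)*(-70) = (-10 - ⅙)*(-70) = -61/6*(-70) = 2135/3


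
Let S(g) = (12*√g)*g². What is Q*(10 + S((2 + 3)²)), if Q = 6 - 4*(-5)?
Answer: 975260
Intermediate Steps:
Q = 26 (Q = 6 + 20 = 26)
S(g) = 12*g^(5/2)
Q*(10 + S((2 + 3)²)) = 26*(10 + 12*((2 + 3)²)^(5/2)) = 26*(10 + 12*(5²)^(5/2)) = 26*(10 + 12*25^(5/2)) = 26*(10 + 12*3125) = 26*(10 + 37500) = 26*37510 = 975260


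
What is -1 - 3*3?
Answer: -10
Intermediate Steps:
-1 - 3*3 = -1 - 9 = -10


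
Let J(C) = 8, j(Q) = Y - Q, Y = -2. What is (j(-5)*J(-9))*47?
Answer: 1128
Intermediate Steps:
j(Q) = -2 - Q
(j(-5)*J(-9))*47 = ((-2 - 1*(-5))*8)*47 = ((-2 + 5)*8)*47 = (3*8)*47 = 24*47 = 1128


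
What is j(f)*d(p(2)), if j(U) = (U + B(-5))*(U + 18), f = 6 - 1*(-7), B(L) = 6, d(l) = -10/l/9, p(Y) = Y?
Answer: -2945/9 ≈ -327.22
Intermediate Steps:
d(l) = -10/(9*l) (d(l) = -10/l*(1/9) = -10/(9*l))
f = 13 (f = 6 + 7 = 13)
j(U) = (6 + U)*(18 + U) (j(U) = (U + 6)*(U + 18) = (6 + U)*(18 + U))
j(f)*d(p(2)) = (108 + 13**2 + 24*13)*(-10/9/2) = (108 + 169 + 312)*(-10/9*1/2) = 589*(-5/9) = -2945/9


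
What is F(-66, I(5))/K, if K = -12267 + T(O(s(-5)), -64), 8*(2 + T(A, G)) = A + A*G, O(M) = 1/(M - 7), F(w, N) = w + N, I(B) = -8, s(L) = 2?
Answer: 2960/490697 ≈ 0.0060322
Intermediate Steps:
F(w, N) = N + w
O(M) = 1/(-7 + M)
T(A, G) = -2 + A/8 + A*G/8 (T(A, G) = -2 + (A + A*G)/8 = -2 + (A/8 + A*G/8) = -2 + A/8 + A*G/8)
K = -490697/40 (K = -12267 + (-2 + 1/(8*(-7 + 2)) + (1/8)*(-64)/(-7 + 2)) = -12267 + (-2 + (1/8)/(-5) + (1/8)*(-64)/(-5)) = -12267 + (-2 + (1/8)*(-1/5) + (1/8)*(-1/5)*(-64)) = -12267 + (-2 - 1/40 + 8/5) = -12267 - 17/40 = -490697/40 ≈ -12267.)
F(-66, I(5))/K = (-8 - 66)/(-490697/40) = -74*(-40/490697) = 2960/490697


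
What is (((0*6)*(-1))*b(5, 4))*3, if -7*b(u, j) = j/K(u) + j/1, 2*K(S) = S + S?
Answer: 0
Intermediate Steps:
K(S) = S (K(S) = (S + S)/2 = (2*S)/2 = S)
b(u, j) = -j/7 - j/(7*u) (b(u, j) = -(j/u + j/1)/7 = -(j/u + j*1)/7 = -(j/u + j)/7 = -(j + j/u)/7 = -j/7 - j/(7*u))
(((0*6)*(-1))*b(5, 4))*3 = (((0*6)*(-1))*((⅐)*4*(-1 - 1*5)/5))*3 = ((0*(-1))*((⅐)*4*(⅕)*(-1 - 5)))*3 = (0*((⅐)*4*(⅕)*(-6)))*3 = (0*(-24/35))*3 = 0*3 = 0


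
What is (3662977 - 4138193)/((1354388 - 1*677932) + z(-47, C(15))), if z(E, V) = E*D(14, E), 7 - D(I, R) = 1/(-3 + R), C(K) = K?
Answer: -23760800/33806303 ≈ -0.70285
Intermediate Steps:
D(I, R) = 7 - 1/(-3 + R)
z(E, V) = E*(-22 + 7*E)/(-3 + E) (z(E, V) = E*((-22 + 7*E)/(-3 + E)) = E*(-22 + 7*E)/(-3 + E))
(3662977 - 4138193)/((1354388 - 1*677932) + z(-47, C(15))) = (3662977 - 4138193)/((1354388 - 1*677932) - 47*(-22 + 7*(-47))/(-3 - 47)) = -475216/((1354388 - 677932) - 47*(-22 - 329)/(-50)) = -475216/(676456 - 47*(-1/50)*(-351)) = -475216/(676456 - 16497/50) = -475216/33806303/50 = -475216*50/33806303 = -23760800/33806303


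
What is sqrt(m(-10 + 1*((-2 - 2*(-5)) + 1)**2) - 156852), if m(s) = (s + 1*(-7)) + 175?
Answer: I*sqrt(156613) ≈ 395.74*I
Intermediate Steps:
m(s) = 168 + s (m(s) = (s - 7) + 175 = (-7 + s) + 175 = 168 + s)
sqrt(m(-10 + 1*((-2 - 2*(-5)) + 1)**2) - 156852) = sqrt((168 + (-10 + 1*((-2 - 2*(-5)) + 1)**2)) - 156852) = sqrt((168 + (-10 + 1*((-2 + 10) + 1)**2)) - 156852) = sqrt((168 + (-10 + 1*(8 + 1)**2)) - 156852) = sqrt((168 + (-10 + 1*9**2)) - 156852) = sqrt((168 + (-10 + 1*81)) - 156852) = sqrt((168 + (-10 + 81)) - 156852) = sqrt((168 + 71) - 156852) = sqrt(239 - 156852) = sqrt(-156613) = I*sqrt(156613)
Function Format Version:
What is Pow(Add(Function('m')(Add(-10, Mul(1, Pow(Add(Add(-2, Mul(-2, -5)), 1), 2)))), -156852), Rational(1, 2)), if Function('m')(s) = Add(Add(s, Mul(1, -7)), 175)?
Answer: Mul(I, Pow(156613, Rational(1, 2))) ≈ Mul(395.74, I)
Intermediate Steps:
Function('m')(s) = Add(168, s) (Function('m')(s) = Add(Add(s, -7), 175) = Add(Add(-7, s), 175) = Add(168, s))
Pow(Add(Function('m')(Add(-10, Mul(1, Pow(Add(Add(-2, Mul(-2, -5)), 1), 2)))), -156852), Rational(1, 2)) = Pow(Add(Add(168, Add(-10, Mul(1, Pow(Add(Add(-2, Mul(-2, -5)), 1), 2)))), -156852), Rational(1, 2)) = Pow(Add(Add(168, Add(-10, Mul(1, Pow(Add(Add(-2, 10), 1), 2)))), -156852), Rational(1, 2)) = Pow(Add(Add(168, Add(-10, Mul(1, Pow(Add(8, 1), 2)))), -156852), Rational(1, 2)) = Pow(Add(Add(168, Add(-10, Mul(1, Pow(9, 2)))), -156852), Rational(1, 2)) = Pow(Add(Add(168, Add(-10, Mul(1, 81))), -156852), Rational(1, 2)) = Pow(Add(Add(168, Add(-10, 81)), -156852), Rational(1, 2)) = Pow(Add(Add(168, 71), -156852), Rational(1, 2)) = Pow(Add(239, -156852), Rational(1, 2)) = Pow(-156613, Rational(1, 2)) = Mul(I, Pow(156613, Rational(1, 2)))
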